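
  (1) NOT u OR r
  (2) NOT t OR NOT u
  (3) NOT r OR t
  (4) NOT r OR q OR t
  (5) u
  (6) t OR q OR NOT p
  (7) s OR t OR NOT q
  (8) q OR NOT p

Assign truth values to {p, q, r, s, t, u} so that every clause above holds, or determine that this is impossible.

The clause (u) is unit, so u = true.
The clause (r) is unit, so r = true.
The clause (NOT t) is unit, so t = false.
But (t) is also a unit clause — contradiction.

UNSATISFIABLE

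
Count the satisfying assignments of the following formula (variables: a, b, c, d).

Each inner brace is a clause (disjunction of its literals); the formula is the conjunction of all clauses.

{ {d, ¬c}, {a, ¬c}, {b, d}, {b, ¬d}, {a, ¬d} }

4

There are 2^4 = 16 truth assignments over (a, b, c, d).
Split on b. With b = True, the clauses containing b are satisfied and ¬b drops from the rest; 4 of the 2^3 = 8 assignments to the other variables satisfy what remains.
With b = False, by the same count on the reduced clause set, 0 assignments work.
Total: 4 + 0 = 4.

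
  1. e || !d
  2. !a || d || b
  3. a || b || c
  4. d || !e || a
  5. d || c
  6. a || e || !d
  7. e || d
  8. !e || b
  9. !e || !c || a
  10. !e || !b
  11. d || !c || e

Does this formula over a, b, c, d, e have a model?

No, unsatisfiable

Branch on e: set e = true.
From the singleton clause (b), b = true.
That conflicts with the unit clause (!b).
That branch fails; take e = false instead.
From the singleton clause (!d), d = false.
That conflicts with the unit clause (d).
Both values of e lead to a conflict.
No assignment satisfies every clause.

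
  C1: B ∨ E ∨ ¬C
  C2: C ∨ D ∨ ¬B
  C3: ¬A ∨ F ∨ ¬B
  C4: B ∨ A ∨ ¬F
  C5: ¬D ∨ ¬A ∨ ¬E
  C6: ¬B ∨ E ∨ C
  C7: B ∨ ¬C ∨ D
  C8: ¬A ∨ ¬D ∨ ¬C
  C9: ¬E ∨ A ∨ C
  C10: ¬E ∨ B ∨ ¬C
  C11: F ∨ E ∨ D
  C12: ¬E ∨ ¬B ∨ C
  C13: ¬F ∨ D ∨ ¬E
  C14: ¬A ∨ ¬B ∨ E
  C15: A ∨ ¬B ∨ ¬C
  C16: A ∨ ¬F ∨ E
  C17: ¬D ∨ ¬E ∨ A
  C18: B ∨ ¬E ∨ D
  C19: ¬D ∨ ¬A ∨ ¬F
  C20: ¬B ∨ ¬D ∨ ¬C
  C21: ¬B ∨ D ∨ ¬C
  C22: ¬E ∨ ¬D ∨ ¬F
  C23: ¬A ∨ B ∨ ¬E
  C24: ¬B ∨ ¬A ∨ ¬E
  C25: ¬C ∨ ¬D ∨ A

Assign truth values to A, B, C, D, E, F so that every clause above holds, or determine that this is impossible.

Branch on B: set B = False.
Branch on E: set E = False.
(¬C) alone gives C = False.
Branch on A: set A = True.
Branch on F: set F = True.
(¬D) alone gives D = False.
All clauses are satisfied.

A: True, B: False, C: False, D: False, E: False, F: True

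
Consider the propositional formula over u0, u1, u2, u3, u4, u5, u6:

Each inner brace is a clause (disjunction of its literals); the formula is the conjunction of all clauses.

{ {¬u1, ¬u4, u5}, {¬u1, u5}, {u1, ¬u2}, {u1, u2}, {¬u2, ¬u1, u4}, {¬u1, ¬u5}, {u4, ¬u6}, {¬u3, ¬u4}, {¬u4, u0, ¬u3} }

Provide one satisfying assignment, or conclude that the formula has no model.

Case u1 = False:
(¬u2) alone gives u2 = False.
That conflicts with the unit clause (u2).
Undo u1 and try u1 = True.
(u5) alone gives u5 = True.
That conflicts with the unit clause (¬u5).
Both values of u1 lead to a conflict.

UNSATISFIABLE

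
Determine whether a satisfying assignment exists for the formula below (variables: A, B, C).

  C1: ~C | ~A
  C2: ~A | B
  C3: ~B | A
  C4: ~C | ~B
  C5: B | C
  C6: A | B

Yes, satisfiable

Try C = 0.
From the singleton clause (B), B = 1.
From the singleton clause (A), A = 1.
Every clause now holds.
A satisfying assignment: A: 1; B: 1; C: 0.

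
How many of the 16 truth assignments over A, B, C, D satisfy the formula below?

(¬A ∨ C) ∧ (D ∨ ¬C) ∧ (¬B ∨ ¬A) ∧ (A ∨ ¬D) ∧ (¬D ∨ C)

There are 2^4 = 16 truth assignments over (A, B, C, D).
Split on B. With B = True, the clauses containing B are satisfied and ¬B drops from the rest; 1 of the 2^3 = 8 assignments to the other variables satisfy what remains.
With B = False, by the same count on the reduced clause set, 2 assignments work.
(One model: A=F, B=F, C=F, D=F.)
Total: 1 + 2 = 3.

3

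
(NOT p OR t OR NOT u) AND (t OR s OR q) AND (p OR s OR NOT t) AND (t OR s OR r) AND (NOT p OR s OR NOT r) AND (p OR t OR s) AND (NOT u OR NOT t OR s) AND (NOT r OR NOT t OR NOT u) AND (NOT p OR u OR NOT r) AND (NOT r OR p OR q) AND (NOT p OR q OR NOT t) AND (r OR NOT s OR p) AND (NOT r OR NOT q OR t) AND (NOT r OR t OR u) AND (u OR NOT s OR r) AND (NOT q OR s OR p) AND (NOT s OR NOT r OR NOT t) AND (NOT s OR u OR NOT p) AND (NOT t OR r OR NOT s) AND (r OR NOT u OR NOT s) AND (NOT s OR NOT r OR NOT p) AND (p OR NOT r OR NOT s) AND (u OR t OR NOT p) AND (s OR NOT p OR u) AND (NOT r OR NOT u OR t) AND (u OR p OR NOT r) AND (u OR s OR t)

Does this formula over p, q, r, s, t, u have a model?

Branch on p: set p = false.
Branch on s: set s = true.
Unit clause (r) forces r = true.
But (NOT r) is also a unit clause — contradiction.
Backtrack on s: now try s = false.
Unit clause (NOT t) forces t = false.
But (t) is also a unit clause — contradiction.
Neither s = true nor s = false works.
Backtrack on p: now try p = true.
Branch on t: set t = true.
Unit clause (q) forces q = true.
Branch on s: set s = true.
Unit clause (NOT r) forces r = false.
But (r) is also a unit clause — contradiction.
Backtrack on s: now try s = false.
Unit clause (NOT r) forces r = false.
Unit clause (NOT u) forces u = false.
But (u) is also a unit clause — contradiction.
Neither s = true nor s = false works.
Backtrack on t: now try t = false.
Unit clause (NOT u) forces u = false.
But (u) is also a unit clause — contradiction.
Neither t = true nor t = false works.
Neither p = true nor p = false works.
No assignment satisfies every clause.

No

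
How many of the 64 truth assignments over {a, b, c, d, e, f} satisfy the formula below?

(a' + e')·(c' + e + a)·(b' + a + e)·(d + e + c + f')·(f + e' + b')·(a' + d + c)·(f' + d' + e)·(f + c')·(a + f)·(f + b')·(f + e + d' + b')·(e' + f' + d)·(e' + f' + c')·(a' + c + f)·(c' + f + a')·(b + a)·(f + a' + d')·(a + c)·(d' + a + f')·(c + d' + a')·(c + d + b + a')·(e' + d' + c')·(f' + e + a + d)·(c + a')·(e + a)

There are 2^6 = 64 truth assignments over (a, b, c, d, e, f).
Split on c. With c = 1, the clauses containing c are satisfied and c' drops from the rest; 2 of the 2^5 = 32 assignments to the other variables satisfy what remains.
With c = 0, by the same count on the reduced clause set, 0 assignments work.
(One model: a=T, b=F, c=T, d=F, e=F, f=T.)
Total: 2 + 0 = 2.

2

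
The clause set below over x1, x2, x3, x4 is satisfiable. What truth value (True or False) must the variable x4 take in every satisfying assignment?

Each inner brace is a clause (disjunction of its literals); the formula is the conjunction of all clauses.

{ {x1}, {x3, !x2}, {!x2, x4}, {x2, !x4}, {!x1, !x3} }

Suppose x4 = true.
From the singleton clause (x1), x1 = true.
From the singleton clause (x2), x2 = true.
From the singleton clause (x3), x3 = true.
But (!x3) is also a unit clause — contradiction.
So every satisfying assignment has x4 = False.

False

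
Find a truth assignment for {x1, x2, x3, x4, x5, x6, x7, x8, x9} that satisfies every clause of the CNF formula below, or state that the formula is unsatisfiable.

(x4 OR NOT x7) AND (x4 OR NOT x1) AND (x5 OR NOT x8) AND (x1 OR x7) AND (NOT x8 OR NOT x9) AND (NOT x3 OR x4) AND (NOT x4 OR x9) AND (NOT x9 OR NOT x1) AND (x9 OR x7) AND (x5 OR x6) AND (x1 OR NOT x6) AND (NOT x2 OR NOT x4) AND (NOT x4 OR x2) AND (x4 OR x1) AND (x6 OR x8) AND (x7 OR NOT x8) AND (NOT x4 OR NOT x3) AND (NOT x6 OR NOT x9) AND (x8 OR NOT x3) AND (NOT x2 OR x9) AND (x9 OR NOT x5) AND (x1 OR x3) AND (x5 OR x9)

UNSATISFIABLE

Try x4 = true.
(x9) alone gives x9 = true.
(NOT x8) alone gives x8 = false.
(NOT x1) alone gives x1 = false.
(x7) alone gives x7 = true.
(NOT x6) alone gives x6 = false.
Now (x6) is unsatisfied and unit — conflict.
Undo x4 and try x4 = false.
(NOT x7) alone gives x7 = false.
(NOT x1) alone gives x1 = false.
Now (x1) is unsatisfied and unit — conflict.
Either choice for x4 ends in contradiction.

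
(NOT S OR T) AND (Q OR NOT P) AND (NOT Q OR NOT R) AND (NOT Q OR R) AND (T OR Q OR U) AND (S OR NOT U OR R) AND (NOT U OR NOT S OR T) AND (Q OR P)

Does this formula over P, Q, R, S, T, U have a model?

Case S = false:
Case Q = true:
(NOT R) alone gives R = false.
But (R) is also a unit clause — contradiction.
That branch fails; take Q = false instead.
(NOT P) alone gives P = false.
But (P) is also a unit clause — contradiction.
Both values of Q lead to a conflict.
That branch fails; take S = true instead.
(T) alone gives T = true.
Case Q = true:
(NOT R) alone gives R = false.
But (R) is also a unit clause — contradiction.
That branch fails; take Q = false instead.
(NOT P) alone gives P = false.
But (P) is also a unit clause — contradiction.
Both values of Q lead to a conflict.
Both values of S lead to a conflict.
No assignment satisfies every clause.

No, unsatisfiable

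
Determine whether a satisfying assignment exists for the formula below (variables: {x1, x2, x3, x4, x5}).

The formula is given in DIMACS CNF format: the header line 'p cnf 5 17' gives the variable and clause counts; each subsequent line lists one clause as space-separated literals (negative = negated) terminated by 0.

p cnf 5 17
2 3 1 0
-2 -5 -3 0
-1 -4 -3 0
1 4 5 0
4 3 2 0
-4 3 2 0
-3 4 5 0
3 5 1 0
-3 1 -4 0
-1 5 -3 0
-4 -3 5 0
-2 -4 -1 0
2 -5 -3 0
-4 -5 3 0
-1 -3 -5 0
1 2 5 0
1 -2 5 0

Yes

Branch on x2: set x2 = True.
Branch on x5: set x5 = True.
The clause (¬x3) is unit, so x3 = False.
The clause (¬x4) is unit, so x4 = False.
No clause remains; x1 is free.
A satisfying assignment: x1: True, x2: True, x3: False, x4: False, x5: True.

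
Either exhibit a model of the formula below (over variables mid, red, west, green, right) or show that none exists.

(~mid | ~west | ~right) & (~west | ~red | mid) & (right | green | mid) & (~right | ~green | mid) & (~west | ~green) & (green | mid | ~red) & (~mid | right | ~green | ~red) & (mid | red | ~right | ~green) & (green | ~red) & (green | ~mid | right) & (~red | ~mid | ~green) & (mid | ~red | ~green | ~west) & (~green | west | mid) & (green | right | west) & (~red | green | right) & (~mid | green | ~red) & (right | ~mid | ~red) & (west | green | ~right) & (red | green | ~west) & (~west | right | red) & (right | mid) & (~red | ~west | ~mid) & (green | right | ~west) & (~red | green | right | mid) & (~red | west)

mid: 1; red: 0; west: 0; green: 1; right: 0

Branch on west: set west = 0.
(~red) alone gives red = 0.
Branch on green: set green = 1.
(mid) alone gives mid = 1.
No clause remains; right is free.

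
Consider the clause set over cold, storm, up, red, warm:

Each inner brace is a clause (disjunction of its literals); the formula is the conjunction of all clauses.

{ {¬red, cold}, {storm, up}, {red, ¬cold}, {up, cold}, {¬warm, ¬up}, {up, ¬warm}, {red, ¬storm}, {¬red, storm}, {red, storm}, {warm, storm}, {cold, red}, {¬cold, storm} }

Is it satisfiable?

Suppose red = True.
From the singleton clause (cold), cold = True.
From the singleton clause (storm), storm = True.
Suppose warm = False.
Every clause is now satisfied; up is unconstrained.
A satisfying assignment: cold ↦ True, storm ↦ True, up ↦ False, red ↦ True, warm ↦ False.

Yes, satisfiable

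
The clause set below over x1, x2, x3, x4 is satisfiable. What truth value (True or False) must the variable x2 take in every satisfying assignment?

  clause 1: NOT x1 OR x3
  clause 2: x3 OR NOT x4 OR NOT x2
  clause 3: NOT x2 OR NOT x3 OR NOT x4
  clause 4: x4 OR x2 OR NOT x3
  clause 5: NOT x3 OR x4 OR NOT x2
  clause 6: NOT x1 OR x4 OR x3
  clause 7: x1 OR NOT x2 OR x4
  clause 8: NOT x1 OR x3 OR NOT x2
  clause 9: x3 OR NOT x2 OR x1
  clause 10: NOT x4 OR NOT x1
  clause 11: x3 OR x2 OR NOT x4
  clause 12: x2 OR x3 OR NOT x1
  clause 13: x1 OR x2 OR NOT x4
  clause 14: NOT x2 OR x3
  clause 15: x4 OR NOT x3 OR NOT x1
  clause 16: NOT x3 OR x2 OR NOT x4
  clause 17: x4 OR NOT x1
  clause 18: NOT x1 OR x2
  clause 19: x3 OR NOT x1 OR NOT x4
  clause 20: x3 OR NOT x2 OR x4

Suppose x2 = true.
From the singleton clause (x3), x3 = true.
From the singleton clause (NOT x4), x4 = false.
That conflicts with the unit clause (x4).
So every satisfying assignment has x2 = False.

False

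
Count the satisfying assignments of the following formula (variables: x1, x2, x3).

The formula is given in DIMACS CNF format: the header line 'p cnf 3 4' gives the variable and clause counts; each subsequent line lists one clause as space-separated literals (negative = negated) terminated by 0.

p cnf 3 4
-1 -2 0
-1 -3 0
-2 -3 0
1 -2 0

3

There are 2^3 = 8 truth assignments over (x1, x2, x3).
Split on x2. With x2 = True, the clauses containing x2 are satisfied and ¬x2 drops from the rest; 0 of the 2^2 = 4 assignments to the other variables satisfy what remains.
With x2 = False, by the same count on the reduced clause set, 3 assignments work.
Total: 0 + 3 = 3.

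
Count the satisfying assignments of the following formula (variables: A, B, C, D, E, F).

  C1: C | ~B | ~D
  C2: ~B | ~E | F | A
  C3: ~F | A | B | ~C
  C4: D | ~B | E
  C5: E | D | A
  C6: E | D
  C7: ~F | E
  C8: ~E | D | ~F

There are 2^6 = 64 truth assignments over (A, B, C, D, E, F).
Split on E. With E = 1, the clauses containing E are satisfied and ~E drops from the rest; 16 of the 2^5 = 32 assignments to the other variables satisfy what remains.
With E = 0, by the same count on the reduced clause set, 6 assignments work.
(One model: A=F, B=F, C=F, D=F, E=T, F=F.)
Total: 16 + 6 = 22.

22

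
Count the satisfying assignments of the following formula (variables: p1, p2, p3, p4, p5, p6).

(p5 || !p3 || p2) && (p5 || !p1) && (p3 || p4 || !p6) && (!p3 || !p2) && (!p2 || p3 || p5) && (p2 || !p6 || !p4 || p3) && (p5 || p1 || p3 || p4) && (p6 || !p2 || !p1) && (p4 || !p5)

10

There are 2^6 = 64 truth assignments over (p1, p2, p3, p4, p5, p6).
Split on p1. With p1 = true, the clauses containing p1 are satisfied and !p1 drops from the rest; 4 of the 2^5 = 32 assignments to the other variables satisfy what remains.
With p1 = false, by the same count on the reduced clause set, 6 assignments work.
(One model: p1=F, p2=F, p3=F, p4=T, p5=F, p6=F.)
Total: 4 + 6 = 10.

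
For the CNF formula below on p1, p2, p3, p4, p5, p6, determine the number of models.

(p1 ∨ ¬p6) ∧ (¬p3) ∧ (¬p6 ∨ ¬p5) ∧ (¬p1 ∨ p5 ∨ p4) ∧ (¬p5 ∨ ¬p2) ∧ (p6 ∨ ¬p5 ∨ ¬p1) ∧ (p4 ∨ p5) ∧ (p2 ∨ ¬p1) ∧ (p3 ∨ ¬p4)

1

There are 2^6 = 64 truth assignments over (p1, p2, p3, p4, p5, p6).
Split on p5. With p5 = True, the clauses containing p5 are satisfied and ¬p5 drops from the rest; 1 of the 2^5 = 32 assignments to the other variables satisfy what remains.
With p5 = False, by the same count on the reduced clause set, 0 assignments work.
Total: 1 + 0 = 1.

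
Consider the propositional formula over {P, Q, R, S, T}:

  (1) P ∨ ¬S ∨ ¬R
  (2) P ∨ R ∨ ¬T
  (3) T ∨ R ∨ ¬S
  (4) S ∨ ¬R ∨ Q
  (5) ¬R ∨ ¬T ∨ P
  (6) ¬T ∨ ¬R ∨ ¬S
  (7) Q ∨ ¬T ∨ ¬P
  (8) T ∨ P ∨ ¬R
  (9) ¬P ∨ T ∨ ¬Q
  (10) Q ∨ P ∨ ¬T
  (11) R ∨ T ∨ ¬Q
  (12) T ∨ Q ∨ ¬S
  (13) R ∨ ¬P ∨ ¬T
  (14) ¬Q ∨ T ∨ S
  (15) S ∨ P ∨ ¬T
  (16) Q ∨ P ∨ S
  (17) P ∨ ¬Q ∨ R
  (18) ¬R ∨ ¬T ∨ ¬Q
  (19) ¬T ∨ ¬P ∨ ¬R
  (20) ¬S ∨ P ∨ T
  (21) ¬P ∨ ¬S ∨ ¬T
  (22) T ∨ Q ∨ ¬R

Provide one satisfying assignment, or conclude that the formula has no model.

P ↦ True; Q ↦ False; R ↦ False; S ↦ False; T ↦ False

Case P = True:
Case Q = False:
(¬T) alone gives T = False.
(¬S) alone gives S = False.
(¬R) alone gives R = False.
This assignment satisfies each clause.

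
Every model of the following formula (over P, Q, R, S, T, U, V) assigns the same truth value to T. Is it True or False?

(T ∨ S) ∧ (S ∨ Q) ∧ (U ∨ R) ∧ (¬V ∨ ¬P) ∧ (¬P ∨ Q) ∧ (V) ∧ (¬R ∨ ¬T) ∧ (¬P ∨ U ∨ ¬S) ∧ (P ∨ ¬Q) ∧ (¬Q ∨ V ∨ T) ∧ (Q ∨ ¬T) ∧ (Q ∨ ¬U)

False

Suppose T = True.
(V) alone gives V = True.
(¬P) alone gives P = False.
(¬R) alone gives R = False.
(U) alone gives U = True.
(¬Q) alone gives Q = False.
Now (Q) is unsatisfied and unit — conflict.
So every satisfying assignment has T = False.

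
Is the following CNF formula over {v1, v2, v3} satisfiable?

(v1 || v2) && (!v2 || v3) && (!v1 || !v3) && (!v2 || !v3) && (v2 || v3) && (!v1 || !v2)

Case v1 = true:
Unit clause (!v3) forces v3 = false.
Unit clause (!v2) forces v2 = false.
That conflicts with the unit clause (v2).
So v1 must be the other value — set v1 = false.
Unit clause (v2) forces v2 = true.
Unit clause (v3) forces v3 = true.
That conflicts with the unit clause (!v3).
Either choice for v1 ends in contradiction.
No assignment satisfies every clause.

No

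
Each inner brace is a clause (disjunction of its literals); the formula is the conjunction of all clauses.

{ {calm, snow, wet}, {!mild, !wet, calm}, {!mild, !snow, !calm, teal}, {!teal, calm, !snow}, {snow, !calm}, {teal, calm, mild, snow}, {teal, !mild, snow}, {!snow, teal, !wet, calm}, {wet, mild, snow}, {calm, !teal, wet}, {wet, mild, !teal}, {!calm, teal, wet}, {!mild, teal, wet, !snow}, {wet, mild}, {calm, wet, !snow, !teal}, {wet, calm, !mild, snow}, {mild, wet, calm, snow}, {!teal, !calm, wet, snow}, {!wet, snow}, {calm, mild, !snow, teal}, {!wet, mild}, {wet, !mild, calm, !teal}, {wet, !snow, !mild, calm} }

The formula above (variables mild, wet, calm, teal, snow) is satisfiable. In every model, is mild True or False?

True

Suppose mild = false.
The clause (wet) is unit, so wet = true.
That conflicts with the unit clause (!wet).
So every satisfying assignment has mild = True.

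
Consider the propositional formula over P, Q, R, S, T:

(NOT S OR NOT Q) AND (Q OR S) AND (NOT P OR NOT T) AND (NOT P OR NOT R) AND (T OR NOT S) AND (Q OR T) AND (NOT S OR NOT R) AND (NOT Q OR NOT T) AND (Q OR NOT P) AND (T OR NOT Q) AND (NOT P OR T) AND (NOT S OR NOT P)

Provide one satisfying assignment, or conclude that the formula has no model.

Try S = true.
Unit clause (NOT Q) forces Q = false.
Unit clause (T) forces T = true.
Unit clause (NOT P) forces P = false.
Unit clause (NOT R) forces R = false.
All clauses are satisfied.

P ↦ false, Q ↦ false, R ↦ false, S ↦ true, T ↦ true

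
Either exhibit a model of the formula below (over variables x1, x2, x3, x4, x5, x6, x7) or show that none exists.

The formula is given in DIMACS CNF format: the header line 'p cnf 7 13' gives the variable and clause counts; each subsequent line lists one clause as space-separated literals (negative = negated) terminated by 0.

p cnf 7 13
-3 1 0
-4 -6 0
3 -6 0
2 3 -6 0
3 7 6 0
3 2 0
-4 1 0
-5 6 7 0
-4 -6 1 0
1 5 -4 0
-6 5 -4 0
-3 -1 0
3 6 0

Case x3 = False:
The clause (¬x6) is unit, so x6 = False.
That conflicts with the unit clause (x6).
Backtrack on x3: now try x3 = True.
The clause (x1) is unit, so x1 = True.
That conflicts with the unit clause (¬x1).
Neither x3 = True nor x3 = False works.

UNSATISFIABLE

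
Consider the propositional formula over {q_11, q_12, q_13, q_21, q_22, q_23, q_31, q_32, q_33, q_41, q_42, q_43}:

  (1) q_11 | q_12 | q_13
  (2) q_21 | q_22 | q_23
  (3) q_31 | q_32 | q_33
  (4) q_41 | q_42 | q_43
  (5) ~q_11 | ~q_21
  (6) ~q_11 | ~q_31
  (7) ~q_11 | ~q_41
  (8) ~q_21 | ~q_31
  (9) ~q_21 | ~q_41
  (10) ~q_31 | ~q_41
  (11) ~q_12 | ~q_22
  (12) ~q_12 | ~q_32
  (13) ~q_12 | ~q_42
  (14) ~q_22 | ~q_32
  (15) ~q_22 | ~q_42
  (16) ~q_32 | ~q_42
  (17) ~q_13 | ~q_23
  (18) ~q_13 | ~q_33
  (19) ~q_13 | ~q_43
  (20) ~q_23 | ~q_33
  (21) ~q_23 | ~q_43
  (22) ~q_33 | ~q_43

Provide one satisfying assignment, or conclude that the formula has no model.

Suppose q_11 = 0.
Suppose q_12 = 1.
(~q_22) alone gives q_22 = 0.
(~q_32) alone gives q_32 = 0.
(~q_42) alone gives q_42 = 0.
Suppose q_21 = 1.
(~q_31) alone gives q_31 = 0.
(q_33) alone gives q_33 = 1.
(~q_41) alone gives q_41 = 0.
(q_43) alone gives q_43 = 1.
But (~q_43) is also a unit clause — contradiction.
Backtrack on q_21: now try q_21 = 0.
(q_23) alone gives q_23 = 1.
(~q_13) alone gives q_13 = 0.
(~q_33) alone gives q_33 = 0.
(q_31) alone gives q_31 = 1.
(~q_41) alone gives q_41 = 0.
(q_43) alone gives q_43 = 1.
But (~q_43) is also a unit clause — contradiction.
Both values of q_21 lead to a conflict.
Backtrack on q_12: now try q_12 = 0.
(q_13) alone gives q_13 = 1.
(~q_23) alone gives q_23 = 0.
(~q_33) alone gives q_33 = 0.
(~q_43) alone gives q_43 = 0.
Suppose q_21 = 1.
(~q_31) alone gives q_31 = 0.
(q_32) alone gives q_32 = 1.
(~q_41) alone gives q_41 = 0.
(q_42) alone gives q_42 = 1.
But (~q_42) is also a unit clause — contradiction.
Backtrack on q_21: now try q_21 = 0.
(q_22) alone gives q_22 = 1.
(~q_32) alone gives q_32 = 0.
(q_31) alone gives q_31 = 1.
(~q_41) alone gives q_41 = 0.
(q_42) alone gives q_42 = 1.
But (~q_42) is also a unit clause — contradiction.
Both values of q_21 lead to a conflict.
Both values of q_12 lead to a conflict.
Backtrack on q_11: now try q_11 = 1.
(~q_21) alone gives q_21 = 0.
(~q_31) alone gives q_31 = 0.
(~q_41) alone gives q_41 = 0.
Suppose q_22 = 1.
(~q_12) alone gives q_12 = 0.
(~q_32) alone gives q_32 = 0.
(q_33) alone gives q_33 = 1.
(~q_42) alone gives q_42 = 0.
(q_43) alone gives q_43 = 1.
But (~q_43) is also a unit clause — contradiction.
Backtrack on q_22: now try q_22 = 0.
(q_23) alone gives q_23 = 1.
(~q_13) alone gives q_13 = 0.
(~q_33) alone gives q_33 = 0.
(q_32) alone gives q_32 = 1.
(~q_12) alone gives q_12 = 0.
(~q_42) alone gives q_42 = 0.
(q_43) alone gives q_43 = 1.
But (~q_43) is also a unit clause — contradiction.
Both values of q_22 lead to a conflict.
Both values of q_11 lead to a conflict.

UNSATISFIABLE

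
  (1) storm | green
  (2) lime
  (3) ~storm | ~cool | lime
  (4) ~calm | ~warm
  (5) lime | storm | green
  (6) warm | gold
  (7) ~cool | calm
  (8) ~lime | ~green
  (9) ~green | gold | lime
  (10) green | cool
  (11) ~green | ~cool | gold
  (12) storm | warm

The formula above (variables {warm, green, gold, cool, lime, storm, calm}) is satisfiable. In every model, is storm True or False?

Suppose storm = 0.
From the singleton clause (green), green = 1.
From the singleton clause (lime), lime = 1.
That conflicts with the unit clause (~lime).
So every satisfying assignment has storm = True.

True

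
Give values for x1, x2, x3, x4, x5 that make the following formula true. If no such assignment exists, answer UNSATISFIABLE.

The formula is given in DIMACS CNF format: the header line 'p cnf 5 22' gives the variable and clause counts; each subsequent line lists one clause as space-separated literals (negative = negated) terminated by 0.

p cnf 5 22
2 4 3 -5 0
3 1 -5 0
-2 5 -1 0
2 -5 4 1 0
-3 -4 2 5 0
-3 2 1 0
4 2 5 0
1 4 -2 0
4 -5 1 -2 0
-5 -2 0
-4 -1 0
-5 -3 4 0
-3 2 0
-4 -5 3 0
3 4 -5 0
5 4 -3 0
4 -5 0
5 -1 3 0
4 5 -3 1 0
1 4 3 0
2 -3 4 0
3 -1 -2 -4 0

x1 ↦ False; x2 ↦ False; x3 ↦ False; x4 ↦ True; x5 ↦ False

Case x5 = False:
Case x2 = False:
From the singleton clause (x4), x4 = True.
From the singleton clause (¬x3), x3 = False.
From the singleton clause (¬x1), x1 = False.
All clauses are satisfied.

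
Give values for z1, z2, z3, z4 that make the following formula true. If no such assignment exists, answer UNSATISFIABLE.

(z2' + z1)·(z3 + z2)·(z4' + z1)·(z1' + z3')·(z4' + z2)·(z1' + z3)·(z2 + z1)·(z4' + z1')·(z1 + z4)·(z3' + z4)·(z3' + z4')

Suppose z2 = 0.
Unit clause (z3) forces z3 = 1.
Unit clause (z1') forces z1 = 0.
Now (z1) is unsatisfied and unit — conflict.
So z2 must be the other value — set z2 = 1.
Unit clause (z1) forces z1 = 1.
Unit clause (z3') forces z3 = 0.
Now (z3) is unsatisfied and unit — conflict.
Either choice for z2 ends in contradiction.

UNSATISFIABLE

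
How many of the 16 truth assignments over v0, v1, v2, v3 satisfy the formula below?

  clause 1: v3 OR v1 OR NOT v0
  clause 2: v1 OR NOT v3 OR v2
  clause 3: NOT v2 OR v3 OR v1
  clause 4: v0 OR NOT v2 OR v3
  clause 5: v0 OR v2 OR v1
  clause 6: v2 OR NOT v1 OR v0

There are 2^4 = 16 truth assignments over (v0, v1, v2, v3).
Split on v0. With v0 = true, the clauses containing v0 are satisfied and NOT v0 drops from the rest; 5 of the 2^3 = 8 assignments to the other variables satisfy what remains.
With v0 = false, by the same count on the reduced clause set, 2 assignments work.
(One model: v0=F, v1=F, v2=T, v3=T.)
Total: 5 + 2 = 7.

7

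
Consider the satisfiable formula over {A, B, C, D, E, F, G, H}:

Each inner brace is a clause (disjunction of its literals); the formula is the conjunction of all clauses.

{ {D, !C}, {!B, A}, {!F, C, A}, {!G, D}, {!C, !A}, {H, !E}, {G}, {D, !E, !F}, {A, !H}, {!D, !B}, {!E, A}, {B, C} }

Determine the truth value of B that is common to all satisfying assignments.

Suppose B = true.
Unit clause (A) forces A = true.
Unit clause (!C) forces C = false.
Unit clause (G) forces G = true.
Unit clause (D) forces D = true.
Now (!D) is unsatisfied and unit — conflict.
So every satisfying assignment has B = False.

False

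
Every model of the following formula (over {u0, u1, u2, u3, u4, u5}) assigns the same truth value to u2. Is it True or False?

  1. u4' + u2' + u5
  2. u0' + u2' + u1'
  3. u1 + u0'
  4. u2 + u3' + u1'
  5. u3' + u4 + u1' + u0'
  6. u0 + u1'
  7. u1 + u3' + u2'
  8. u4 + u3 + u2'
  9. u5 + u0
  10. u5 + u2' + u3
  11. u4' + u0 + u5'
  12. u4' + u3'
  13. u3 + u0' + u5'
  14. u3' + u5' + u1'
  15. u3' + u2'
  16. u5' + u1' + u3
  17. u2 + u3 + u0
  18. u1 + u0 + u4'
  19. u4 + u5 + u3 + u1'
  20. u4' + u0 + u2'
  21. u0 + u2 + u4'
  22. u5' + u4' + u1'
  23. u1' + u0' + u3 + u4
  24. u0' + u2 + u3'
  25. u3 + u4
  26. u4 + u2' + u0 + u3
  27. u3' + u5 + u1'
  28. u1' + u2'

Suppose u2 = 1.
Unit clause (u3') forces u3 = 0.
Unit clause (u4) forces u4 = 1.
Unit clause (u5) forces u5 = 1.
Unit clause (u0) forces u0 = 1.
But (u0') is also a unit clause — contradiction.
So every satisfying assignment has u2 = False.

False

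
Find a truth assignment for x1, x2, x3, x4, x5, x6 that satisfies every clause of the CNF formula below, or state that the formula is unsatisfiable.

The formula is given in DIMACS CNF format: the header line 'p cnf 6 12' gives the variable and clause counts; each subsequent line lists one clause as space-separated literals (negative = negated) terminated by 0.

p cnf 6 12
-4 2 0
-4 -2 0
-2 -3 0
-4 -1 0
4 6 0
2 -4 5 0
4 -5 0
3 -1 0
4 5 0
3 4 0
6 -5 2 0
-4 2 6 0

UNSATISFIABLE

Branch on x4: set x4 = False.
From the singleton clause (x6), x6 = True.
From the singleton clause (¬x5), x5 = False.
Now (x5) is unsatisfied and unit — conflict.
Undo x4 and try x4 = True.
From the singleton clause (x2), x2 = True.
Now (¬x2) is unsatisfied and unit — conflict.
Either choice for x4 ends in contradiction.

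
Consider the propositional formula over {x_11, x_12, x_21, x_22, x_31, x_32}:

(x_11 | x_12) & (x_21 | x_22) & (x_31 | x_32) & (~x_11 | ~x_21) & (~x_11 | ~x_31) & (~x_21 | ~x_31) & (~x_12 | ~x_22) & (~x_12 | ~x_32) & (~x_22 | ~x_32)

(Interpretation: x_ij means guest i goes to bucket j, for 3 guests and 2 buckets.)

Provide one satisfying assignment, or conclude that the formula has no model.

Suppose x_11 = 1.
(~x_21) alone gives x_21 = 0.
(x_22) alone gives x_22 = 1.
(~x_31) alone gives x_31 = 0.
(x_32) alone gives x_32 = 1.
Now (~x_32) is unsatisfied and unit — conflict.
So x_11 must be the other value — set x_11 = 0.
(x_12) alone gives x_12 = 1.
(~x_22) alone gives x_22 = 0.
(x_21) alone gives x_21 = 1.
(~x_31) alone gives x_31 = 0.
(x_32) alone gives x_32 = 1.
Now (~x_32) is unsatisfied and unit — conflict.
Neither x_11 = 1 nor x_11 = 0 works.

UNSATISFIABLE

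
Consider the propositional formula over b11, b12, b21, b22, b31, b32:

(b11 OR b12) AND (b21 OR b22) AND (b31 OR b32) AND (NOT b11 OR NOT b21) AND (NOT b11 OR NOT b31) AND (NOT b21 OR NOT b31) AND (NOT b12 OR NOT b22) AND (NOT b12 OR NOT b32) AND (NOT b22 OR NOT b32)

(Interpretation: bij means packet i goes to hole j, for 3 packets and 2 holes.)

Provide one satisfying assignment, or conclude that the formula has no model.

Suppose b11 = true.
(NOT b21) alone gives b21 = false.
(b22) alone gives b22 = true.
(NOT b31) alone gives b31 = false.
(b32) alone gives b32 = true.
But (NOT b32) is also a unit clause — contradiction.
Undo b11 and try b11 = false.
(b12) alone gives b12 = true.
(NOT b22) alone gives b22 = false.
(b21) alone gives b21 = true.
(NOT b31) alone gives b31 = false.
(b32) alone gives b32 = true.
But (NOT b32) is also a unit clause — contradiction.
Neither b11 = true nor b11 = false works.

UNSATISFIABLE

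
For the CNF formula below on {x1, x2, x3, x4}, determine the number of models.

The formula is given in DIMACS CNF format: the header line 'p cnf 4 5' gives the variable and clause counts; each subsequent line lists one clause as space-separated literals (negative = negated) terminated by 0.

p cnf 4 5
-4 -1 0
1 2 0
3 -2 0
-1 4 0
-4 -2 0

1

There are 2^4 = 16 truth assignments over (x1, x2, x3, x4).
Check each against the 5 clauses (columns in the order x1, x2, x3, x4):
  F F F F  ✗ fails (x1 ∨ x2)
  F F F T  ✗ fails (x1 ∨ x2)
  F F T F  ✗ fails (x1 ∨ x2)
  F F T T  ✗ fails (x1 ∨ x2)
  F T F F  ✗ fails (x3 ∨ ¬x2)
  F T F T  ✗ fails (x3 ∨ ¬x2)
  F T T F  ✓ satisfies all
  F T T T  ✗ fails (¬x4 ∨ ¬x2)
  T F F F  ✗ fails (¬x1 ∨ x4)
  T F F T  ✗ fails (¬x4 ∨ ¬x1)
  T F T F  ✗ fails (¬x1 ∨ x4)
  T F T T  ✗ fails (¬x4 ∨ ¬x1)
  T T F F  ✗ fails (x3 ∨ ¬x2)
  T T F T  ✗ fails (¬x4 ∨ ¬x1)
  T T T F  ✗ fails (¬x1 ∨ x4)
  T T T T  ✗ fails (¬x4 ∨ ¬x1)
1 of the 16 rows is a model.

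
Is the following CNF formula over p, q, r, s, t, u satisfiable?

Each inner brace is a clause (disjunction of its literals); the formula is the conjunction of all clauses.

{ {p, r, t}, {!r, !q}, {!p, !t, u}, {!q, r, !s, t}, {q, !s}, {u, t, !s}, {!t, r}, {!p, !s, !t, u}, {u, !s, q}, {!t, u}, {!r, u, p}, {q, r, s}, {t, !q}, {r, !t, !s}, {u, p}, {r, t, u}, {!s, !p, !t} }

Suppose r = true.
Unit clause (!q) forces q = false.
Unit clause (!s) forces s = false.
Suppose t = false.
Suppose u = true.
All clauses hold; p can take either value.
A satisfying assignment: p ↦ false; q ↦ false; r ↦ true; s ↦ false; t ↦ false; u ↦ true.

Yes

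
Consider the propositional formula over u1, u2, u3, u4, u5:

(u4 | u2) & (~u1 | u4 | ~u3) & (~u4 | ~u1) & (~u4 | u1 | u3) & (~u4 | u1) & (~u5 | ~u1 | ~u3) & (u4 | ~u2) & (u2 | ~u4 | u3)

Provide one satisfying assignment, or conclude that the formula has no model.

UNSATISFIABLE

Try u4 = 1.
From the singleton clause (~u1), u1 = 0.
Now (u1) is unsatisfied and unit — conflict.
That branch fails; take u4 = 0 instead.
From the singleton clause (u2), u2 = 1.
Now (~u2) is unsatisfied and unit — conflict.
Both values of u4 lead to a conflict.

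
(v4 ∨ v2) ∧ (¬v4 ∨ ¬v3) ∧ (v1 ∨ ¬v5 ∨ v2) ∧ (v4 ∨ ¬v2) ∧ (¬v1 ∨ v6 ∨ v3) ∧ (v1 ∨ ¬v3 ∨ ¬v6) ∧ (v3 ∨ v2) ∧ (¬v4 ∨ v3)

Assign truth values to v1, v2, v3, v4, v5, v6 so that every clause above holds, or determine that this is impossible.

UNSATISFIABLE

Case v4 = True:
(¬v3) alone gives v3 = False.
But (v3) is also a unit clause — contradiction.
Backtrack on v4: now try v4 = False.
(v2) alone gives v2 = True.
But (¬v2) is also a unit clause — contradiction.
Both values of v4 lead to a conflict.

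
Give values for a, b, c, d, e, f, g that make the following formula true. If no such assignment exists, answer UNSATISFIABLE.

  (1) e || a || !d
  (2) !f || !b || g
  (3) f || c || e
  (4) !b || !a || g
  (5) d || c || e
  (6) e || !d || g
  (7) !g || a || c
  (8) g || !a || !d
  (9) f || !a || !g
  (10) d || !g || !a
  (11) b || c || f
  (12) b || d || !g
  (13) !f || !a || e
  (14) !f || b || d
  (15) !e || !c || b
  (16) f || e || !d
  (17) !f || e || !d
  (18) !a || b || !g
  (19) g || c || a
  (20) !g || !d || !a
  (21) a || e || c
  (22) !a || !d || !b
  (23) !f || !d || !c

a ↦ false, b ↦ false, c ↦ true, d ↦ false, e ↦ false, f ↦ false, g ↦ false

Case e = false:
Case a = false:
Unit clause (!d) forces d = false.
Unit clause (c) forces c = true.
Case b = false:
Unit clause (!g) forces g = false.
Unit clause (!f) forces f = false.
This assignment satisfies each clause.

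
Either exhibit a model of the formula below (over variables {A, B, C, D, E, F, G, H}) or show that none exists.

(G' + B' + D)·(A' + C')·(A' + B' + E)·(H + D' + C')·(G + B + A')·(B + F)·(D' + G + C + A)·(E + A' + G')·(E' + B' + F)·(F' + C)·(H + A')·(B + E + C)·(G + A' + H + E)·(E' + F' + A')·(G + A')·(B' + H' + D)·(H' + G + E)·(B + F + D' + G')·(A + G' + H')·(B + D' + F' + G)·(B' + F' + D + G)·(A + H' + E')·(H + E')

A=0, B=1, C=0, D=1, E=0, F=0, G=1, H=0

Case A = 0:
Case B = 1:
Case G = 1:
From the singleton clause (D), D = 1.
From the singleton clause (H'), H = 0.
From the singleton clause (C'), C = 0.
From the singleton clause (F'), F = 0.
From the singleton clause (E'), E = 0.
All clauses are satisfied.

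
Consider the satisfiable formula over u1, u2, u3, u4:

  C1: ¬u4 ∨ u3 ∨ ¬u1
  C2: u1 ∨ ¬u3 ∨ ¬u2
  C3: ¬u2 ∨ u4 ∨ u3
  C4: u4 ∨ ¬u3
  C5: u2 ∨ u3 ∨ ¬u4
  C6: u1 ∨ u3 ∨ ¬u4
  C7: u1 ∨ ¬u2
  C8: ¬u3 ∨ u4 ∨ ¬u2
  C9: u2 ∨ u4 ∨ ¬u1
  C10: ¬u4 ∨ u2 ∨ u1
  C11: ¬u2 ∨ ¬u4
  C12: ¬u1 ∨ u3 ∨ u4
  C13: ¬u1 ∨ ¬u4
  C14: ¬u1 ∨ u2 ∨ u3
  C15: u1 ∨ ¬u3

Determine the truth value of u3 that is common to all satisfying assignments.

Suppose u3 = True.
From the singleton clause (u4), u4 = True.
From the singleton clause (¬u2), u2 = False.
From the singleton clause (u1), u1 = True.
That conflicts with the unit clause (¬u1).
So every satisfying assignment has u3 = False.

False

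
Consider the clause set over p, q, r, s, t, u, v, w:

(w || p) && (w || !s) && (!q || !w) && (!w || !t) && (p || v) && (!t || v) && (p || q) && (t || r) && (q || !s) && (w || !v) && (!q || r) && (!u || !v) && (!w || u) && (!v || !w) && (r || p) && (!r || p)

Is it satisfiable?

Suppose w = false.
The clause (p) is unit, so p = true.
The clause (!s) is unit, so s = false.
The clause (!v) is unit, so v = false.
The clause (!t) is unit, so t = false.
The clause (r) is unit, so r = true.
No clause remains; q, u are free.
A satisfying assignment: p: true, q: false, r: true, s: false, t: false, u: false, v: false, w: false.

Yes, satisfiable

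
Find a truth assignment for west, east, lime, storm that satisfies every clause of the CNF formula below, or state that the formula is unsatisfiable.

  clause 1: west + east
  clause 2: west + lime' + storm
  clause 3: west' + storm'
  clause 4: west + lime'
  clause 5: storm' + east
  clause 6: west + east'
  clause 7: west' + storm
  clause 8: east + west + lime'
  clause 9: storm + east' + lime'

UNSATISFIABLE

Case west = 1:
(storm') alone gives storm = 0.
Now (storm) is unsatisfied and unit — conflict.
Backtrack on west: now try west = 0.
(east) alone gives east = 1.
Now (east') is unsatisfied and unit — conflict.
Either choice for west ends in contradiction.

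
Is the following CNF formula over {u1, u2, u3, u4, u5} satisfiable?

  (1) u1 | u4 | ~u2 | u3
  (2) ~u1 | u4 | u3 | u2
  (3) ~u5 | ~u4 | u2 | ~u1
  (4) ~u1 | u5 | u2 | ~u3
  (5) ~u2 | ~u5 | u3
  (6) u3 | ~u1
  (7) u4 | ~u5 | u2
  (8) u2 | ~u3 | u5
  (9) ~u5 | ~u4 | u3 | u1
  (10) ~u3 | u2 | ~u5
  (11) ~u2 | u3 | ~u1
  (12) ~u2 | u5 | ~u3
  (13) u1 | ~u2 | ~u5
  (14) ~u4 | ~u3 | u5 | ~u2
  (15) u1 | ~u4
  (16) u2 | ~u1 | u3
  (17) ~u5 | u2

Satisfiable

Try u3 = 1.
Try u2 = 1.
(u5) alone gives u5 = 1.
(u1) alone gives u1 = 1.
Every clause is now satisfied; u4 is unconstrained.
A satisfying assignment: u1 ↦ 1, u2 ↦ 1, u3 ↦ 1, u4 ↦ 1, u5 ↦ 1.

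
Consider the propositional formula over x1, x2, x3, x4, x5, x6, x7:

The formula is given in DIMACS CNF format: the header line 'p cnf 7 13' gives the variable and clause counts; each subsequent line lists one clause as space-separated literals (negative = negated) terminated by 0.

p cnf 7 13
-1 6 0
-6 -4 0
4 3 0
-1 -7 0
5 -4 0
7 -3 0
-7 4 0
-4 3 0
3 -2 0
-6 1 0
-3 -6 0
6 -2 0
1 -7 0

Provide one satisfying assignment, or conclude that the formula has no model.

UNSATISFIABLE

Try x1 = False.
From the singleton clause (¬x6), x6 = False.
From the singleton clause (¬x2), x2 = False.
From the singleton clause (¬x7), x7 = False.
From the singleton clause (¬x3), x3 = False.
From the singleton clause (x4), x4 = True.
That conflicts with the unit clause (¬x4).
Backtrack on x1: now try x1 = True.
From the singleton clause (x6), x6 = True.
From the singleton clause (¬x4), x4 = False.
From the singleton clause (x3), x3 = True.
That conflicts with the unit clause (¬x3).
Both values of x1 lead to a conflict.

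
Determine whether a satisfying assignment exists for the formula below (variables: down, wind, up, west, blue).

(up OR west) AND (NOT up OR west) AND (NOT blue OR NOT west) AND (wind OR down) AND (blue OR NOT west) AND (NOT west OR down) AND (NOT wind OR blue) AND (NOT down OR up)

No, unsatisfiable

Case up = true:
Unit clause (west) forces west = true.
Unit clause (NOT blue) forces blue = false.
That conflicts with the unit clause (blue).
Backtrack on up: now try up = false.
Unit clause (west) forces west = true.
Unit clause (NOT blue) forces blue = false.
That conflicts with the unit clause (blue).
Neither up = true nor up = false works.
No assignment satisfies every clause.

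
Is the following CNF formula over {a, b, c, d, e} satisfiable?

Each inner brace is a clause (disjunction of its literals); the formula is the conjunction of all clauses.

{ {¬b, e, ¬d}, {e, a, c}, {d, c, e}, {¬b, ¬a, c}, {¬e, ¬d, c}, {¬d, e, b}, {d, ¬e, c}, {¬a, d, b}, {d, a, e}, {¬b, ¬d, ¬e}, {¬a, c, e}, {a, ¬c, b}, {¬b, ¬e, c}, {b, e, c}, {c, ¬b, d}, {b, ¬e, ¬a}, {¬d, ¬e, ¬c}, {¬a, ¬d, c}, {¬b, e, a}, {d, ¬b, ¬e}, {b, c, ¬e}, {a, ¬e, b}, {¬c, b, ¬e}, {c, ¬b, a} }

Try b = True.
Try e = False.
Unit clause (¬d) forces d = False.
Unit clause (c) forces c = True.
Unit clause (a) forces a = True.
Every clause now holds.
A satisfying assignment: a ↦ True; b ↦ True; c ↦ True; d ↦ False; e ↦ False.

Yes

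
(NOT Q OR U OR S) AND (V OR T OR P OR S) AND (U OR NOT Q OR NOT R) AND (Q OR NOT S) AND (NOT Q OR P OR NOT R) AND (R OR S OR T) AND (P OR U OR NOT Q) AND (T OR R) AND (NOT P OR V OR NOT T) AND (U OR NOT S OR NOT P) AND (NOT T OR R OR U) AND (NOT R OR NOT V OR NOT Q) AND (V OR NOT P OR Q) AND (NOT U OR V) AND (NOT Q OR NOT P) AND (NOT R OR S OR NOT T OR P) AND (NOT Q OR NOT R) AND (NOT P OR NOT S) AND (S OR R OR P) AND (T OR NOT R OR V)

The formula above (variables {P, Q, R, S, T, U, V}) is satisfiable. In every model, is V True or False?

True

Suppose V = false.
From the singleton clause (NOT U), U = false.
Case Q = false:
From the singleton clause (NOT S), S = false.
From the singleton clause (NOT P), P = false.
From the singleton clause (T), T = true.
From the singleton clause (R), R = true.
But (NOT R) is also a unit clause — contradiction.
That branch fails; take Q = true instead.
From the singleton clause (S), S = true.
From the singleton clause (NOT R), R = false.
From the singleton clause (P), P = true.
But (NOT P) is also a unit clause — contradiction.
Neither Q = true nor Q = false works.
So every satisfying assignment has V = True.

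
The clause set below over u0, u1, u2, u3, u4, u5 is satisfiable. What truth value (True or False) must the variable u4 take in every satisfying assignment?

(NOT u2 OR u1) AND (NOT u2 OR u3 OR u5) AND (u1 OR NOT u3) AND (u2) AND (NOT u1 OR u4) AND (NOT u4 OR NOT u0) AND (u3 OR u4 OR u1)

True

Suppose u4 = false.
Unit clause (u2) forces u2 = true.
Unit clause (u1) forces u1 = true.
Now (NOT u1) is unsatisfied and unit — conflict.
So every satisfying assignment has u4 = True.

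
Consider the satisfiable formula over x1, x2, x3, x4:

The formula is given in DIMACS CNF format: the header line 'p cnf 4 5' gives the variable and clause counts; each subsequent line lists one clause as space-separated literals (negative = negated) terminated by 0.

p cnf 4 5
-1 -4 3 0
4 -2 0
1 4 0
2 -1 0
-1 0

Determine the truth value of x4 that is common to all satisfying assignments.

True

Suppose x4 = False.
From the singleton clause (¬x2), x2 = False.
From the singleton clause (x1), x1 = True.
That conflicts with the unit clause (¬x1).
So every satisfying assignment has x4 = True.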